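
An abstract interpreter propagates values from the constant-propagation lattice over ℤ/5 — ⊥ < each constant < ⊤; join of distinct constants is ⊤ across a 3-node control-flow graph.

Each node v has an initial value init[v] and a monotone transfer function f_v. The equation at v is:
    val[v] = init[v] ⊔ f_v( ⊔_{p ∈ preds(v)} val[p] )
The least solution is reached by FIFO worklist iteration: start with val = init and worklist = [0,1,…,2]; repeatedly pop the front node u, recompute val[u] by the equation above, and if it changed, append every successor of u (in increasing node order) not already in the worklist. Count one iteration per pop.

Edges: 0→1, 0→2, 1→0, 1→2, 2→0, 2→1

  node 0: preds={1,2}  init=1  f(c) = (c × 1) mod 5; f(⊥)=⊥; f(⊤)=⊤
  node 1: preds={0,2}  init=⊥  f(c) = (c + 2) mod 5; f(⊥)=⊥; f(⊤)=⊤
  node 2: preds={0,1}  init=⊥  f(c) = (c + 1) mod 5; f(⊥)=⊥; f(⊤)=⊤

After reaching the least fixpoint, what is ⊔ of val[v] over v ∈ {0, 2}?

Trace (7 dequeues):
  [1] u=0 | in ⊥ | out 1 | ==
  [2] u=1 | in 1 | out 3 | prev ⊥ | push {0}
  [3] u=2 | in ⊤ | out ⊤ | prev ⊥ | push {1}
  [4] u=0 | in ⊤ | out ⊤ | prev 1 | push {2}
  [5] u=1 | in ⊤ | out ⊤ | prev 3 | push {0}
  [6] u=2 | in ⊤ | out ⊤ | ==
  [7] u=0 | in ⊤ | out ⊤ | ==

Converged values:
  [0] ⊤
  [1] ⊤
  [2] ⊤

⊤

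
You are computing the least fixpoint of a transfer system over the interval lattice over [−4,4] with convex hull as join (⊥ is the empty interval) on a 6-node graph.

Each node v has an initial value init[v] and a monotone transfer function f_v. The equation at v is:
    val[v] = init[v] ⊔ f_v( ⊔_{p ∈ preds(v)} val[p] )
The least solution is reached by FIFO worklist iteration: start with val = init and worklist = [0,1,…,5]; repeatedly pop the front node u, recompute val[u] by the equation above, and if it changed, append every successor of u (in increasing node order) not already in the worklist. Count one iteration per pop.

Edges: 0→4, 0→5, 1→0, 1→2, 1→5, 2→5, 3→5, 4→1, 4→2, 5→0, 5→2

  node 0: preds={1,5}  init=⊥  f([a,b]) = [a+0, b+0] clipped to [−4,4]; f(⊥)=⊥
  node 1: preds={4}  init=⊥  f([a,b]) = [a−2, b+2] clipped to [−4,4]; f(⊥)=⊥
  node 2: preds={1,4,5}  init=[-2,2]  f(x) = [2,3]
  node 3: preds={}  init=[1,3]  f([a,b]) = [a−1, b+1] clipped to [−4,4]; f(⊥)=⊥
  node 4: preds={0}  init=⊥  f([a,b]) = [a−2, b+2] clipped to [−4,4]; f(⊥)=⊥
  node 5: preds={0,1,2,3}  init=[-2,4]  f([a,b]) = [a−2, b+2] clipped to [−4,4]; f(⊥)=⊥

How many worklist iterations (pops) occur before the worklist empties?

11

Iteration log — 11 steps:
  step 1. node 0  ⊔preds=[-2,4]  new=[-2,4]  old=⊥  +wl: 
  step 2. node 1  ⊔preds=⊥  new=⊥  stable
  step 3. node 2  ⊔preds=[-2,4]  new=[-2,3]  old=[-2,2]  +wl: 
  step 4. node 3  ⊔preds=⊥  new=[1,3]  stable
  step 5. node 4  ⊔preds=[-2,4]  new=[-4,4]  old=⊥  +wl: 1,2
  step 6. node 5  ⊔preds=[-2,4]  new=[-4,4]  old=[-2,4]  +wl: 0
  step 7. node 1  ⊔preds=[-4,4]  new=[-4,4]  old=⊥  +wl: 5
  step 8. node 2  ⊔preds=[-4,4]  new=[-2,3]  stable
  step 9. node 0  ⊔preds=[-4,4]  new=[-4,4]  old=[-2,4]  +wl: 4
  step 10. node 5  ⊔preds=[-4,4]  new=[-4,4]  stable
  step 11. node 4  ⊔preds=[-4,4]  new=[-4,4]  stable

Least fixpoint reached:
  node 0: [-4,4]
  node 1: [-4,4]
  node 2: [-2,3]
  node 3: [1,3]
  node 4: [-4,4]
  node 5: [-4,4]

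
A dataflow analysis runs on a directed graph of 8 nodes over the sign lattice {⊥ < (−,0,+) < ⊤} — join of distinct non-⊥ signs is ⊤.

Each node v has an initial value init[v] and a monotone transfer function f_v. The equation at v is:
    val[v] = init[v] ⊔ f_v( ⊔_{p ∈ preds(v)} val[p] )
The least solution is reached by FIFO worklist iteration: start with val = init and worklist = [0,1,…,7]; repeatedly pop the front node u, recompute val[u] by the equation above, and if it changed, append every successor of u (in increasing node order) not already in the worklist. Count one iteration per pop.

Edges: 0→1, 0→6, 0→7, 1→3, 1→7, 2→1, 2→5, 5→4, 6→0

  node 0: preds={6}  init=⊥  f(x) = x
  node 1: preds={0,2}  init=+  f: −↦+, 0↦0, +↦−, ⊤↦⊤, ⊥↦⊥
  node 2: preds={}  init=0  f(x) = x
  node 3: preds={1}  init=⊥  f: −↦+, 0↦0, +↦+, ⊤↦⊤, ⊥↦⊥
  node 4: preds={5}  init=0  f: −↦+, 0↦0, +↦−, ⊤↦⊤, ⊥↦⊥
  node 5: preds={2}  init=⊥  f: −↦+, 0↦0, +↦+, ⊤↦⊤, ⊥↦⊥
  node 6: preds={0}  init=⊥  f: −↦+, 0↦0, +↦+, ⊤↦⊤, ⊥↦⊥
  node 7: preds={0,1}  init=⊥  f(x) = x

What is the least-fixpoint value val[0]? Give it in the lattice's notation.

⊥

Iteration log — 9 steps:
  step 1. node 0  ⊔preds=⊥  new=⊥  stable
  step 2. node 1  ⊔preds=0  new=⊤  old=+  +wl: 
  step 3. node 2  ⊔preds=⊥  new=0  stable
  step 4. node 3  ⊔preds=⊤  new=⊤  old=⊥  +wl: 
  step 5. node 4  ⊔preds=⊥  new=0  stable
  step 6. node 5  ⊔preds=0  new=0  old=⊥  +wl: 4
  step 7. node 6  ⊔preds=⊥  new=⊥  stable
  step 8. node 7  ⊔preds=⊤  new=⊤  old=⊥  +wl: 
  step 9. node 4  ⊔preds=0  new=0  stable

Least fixpoint reached:
  node 0: ⊥
  node 1: ⊤
  node 2: 0
  node 3: ⊤
  node 4: 0
  node 5: 0
  node 6: ⊥
  node 7: ⊤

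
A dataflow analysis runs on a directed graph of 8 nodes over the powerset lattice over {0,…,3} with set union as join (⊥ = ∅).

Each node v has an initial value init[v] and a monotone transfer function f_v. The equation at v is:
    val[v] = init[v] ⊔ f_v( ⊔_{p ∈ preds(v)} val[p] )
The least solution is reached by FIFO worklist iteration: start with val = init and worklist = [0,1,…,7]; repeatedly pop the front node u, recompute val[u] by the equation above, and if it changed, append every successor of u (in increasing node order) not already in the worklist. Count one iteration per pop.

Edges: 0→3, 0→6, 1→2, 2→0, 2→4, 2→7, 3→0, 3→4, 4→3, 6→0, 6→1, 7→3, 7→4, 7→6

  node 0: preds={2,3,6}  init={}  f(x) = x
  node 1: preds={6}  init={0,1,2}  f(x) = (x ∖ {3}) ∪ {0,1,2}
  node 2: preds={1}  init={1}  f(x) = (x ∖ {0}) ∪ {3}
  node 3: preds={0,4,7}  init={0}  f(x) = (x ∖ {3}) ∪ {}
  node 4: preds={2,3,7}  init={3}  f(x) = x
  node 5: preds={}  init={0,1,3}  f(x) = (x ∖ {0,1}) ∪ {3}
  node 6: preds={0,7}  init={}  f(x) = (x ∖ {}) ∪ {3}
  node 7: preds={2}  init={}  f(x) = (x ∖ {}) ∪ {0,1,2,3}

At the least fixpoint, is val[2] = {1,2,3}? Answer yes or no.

yes

Iteration log — 15 steps:
  step 1. node 0  ⊔preds={0,1}  new={0,1}  old={}  +wl: 
  step 2. node 1  ⊔preds={}  new={0,1,2}  stable
  step 3. node 2  ⊔preds={0,1,2}  new={1,2,3}  old={1}  +wl: 0
  step 4. node 3  ⊔preds={0,1,3}  new={0,1}  old={0}  +wl: 
  step 5. node 4  ⊔preds={0,1,2,3}  new={0,1,2,3}  old={3}  +wl: 3
  step 6. node 5  ⊔preds={}  new={0,1,3}  stable
  step 7. node 6  ⊔preds={0,1}  new={0,1,3}  old={}  +wl: 1
  step 8. node 7  ⊔preds={1,2,3}  new={0,1,2,3}  old={}  +wl: 4,6
  step 9. node 0  ⊔preds={0,1,2,3}  new={0,1,2,3}  old={0,1}  +wl: 
  step 10. node 3  ⊔preds={0,1,2,3}  new={0,1,2}  old={0,1}  +wl: 0
  step 11. node 1  ⊔preds={0,1,3}  new={0,1,2}  stable
  step 12. node 4  ⊔preds={0,1,2,3}  new={0,1,2,3}  stable
  step 13. node 6  ⊔preds={0,1,2,3}  new={0,1,2,3}  old={0,1,3}  +wl: 1
  step 14. node 0  ⊔preds={0,1,2,3}  new={0,1,2,3}  stable
  step 15. node 1  ⊔preds={0,1,2,3}  new={0,1,2}  stable

Least fixpoint reached:
  node 0: {0,1,2,3}
  node 1: {0,1,2}
  node 2: {1,2,3}
  node 3: {0,1,2}
  node 4: {0,1,2,3}
  node 5: {0,1,3}
  node 6: {0,1,2,3}
  node 7: {0,1,2,3}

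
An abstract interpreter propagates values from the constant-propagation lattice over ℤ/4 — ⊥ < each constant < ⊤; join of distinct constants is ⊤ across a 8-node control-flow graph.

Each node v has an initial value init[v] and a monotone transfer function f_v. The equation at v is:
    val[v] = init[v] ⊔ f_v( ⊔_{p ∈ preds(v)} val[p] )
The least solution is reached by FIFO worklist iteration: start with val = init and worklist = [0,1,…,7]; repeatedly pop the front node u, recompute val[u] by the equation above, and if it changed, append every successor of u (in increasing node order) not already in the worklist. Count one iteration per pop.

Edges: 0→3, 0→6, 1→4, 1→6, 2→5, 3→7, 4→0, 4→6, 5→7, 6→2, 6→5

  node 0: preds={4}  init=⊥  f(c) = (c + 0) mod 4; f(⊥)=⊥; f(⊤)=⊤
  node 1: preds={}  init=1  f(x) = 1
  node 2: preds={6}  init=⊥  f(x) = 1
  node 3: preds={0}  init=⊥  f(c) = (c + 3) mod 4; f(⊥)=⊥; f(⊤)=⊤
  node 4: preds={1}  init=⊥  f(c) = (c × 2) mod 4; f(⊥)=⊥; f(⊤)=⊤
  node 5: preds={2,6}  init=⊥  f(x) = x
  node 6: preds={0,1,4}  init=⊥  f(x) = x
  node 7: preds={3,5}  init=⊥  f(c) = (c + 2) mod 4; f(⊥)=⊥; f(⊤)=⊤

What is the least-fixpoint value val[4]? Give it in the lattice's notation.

2

Trace (14 dequeues):
  [1] u=0 | in ⊥ | out ⊥ | ==
  [2] u=1 | in ⊥ | out 1 | ==
  [3] u=2 | in ⊥ | out 1 | prev ⊥ | push {}
  [4] u=3 | in ⊥ | out ⊥ | ==
  [5] u=4 | in 1 | out 2 | prev ⊥ | push {0}
  [6] u=5 | in 1 | out 1 | prev ⊥ | push {}
  [7] u=6 | in ⊤ | out ⊤ | prev ⊥ | push {2,5}
  [8] u=7 | in 1 | out 3 | prev ⊥ | push {}
  [9] u=0 | in 2 | out 2 | prev ⊥ | push {3,6}
  [10] u=2 | in ⊤ | out 1 | ==
  [11] u=5 | in ⊤ | out ⊤ | prev 1 | push {7}
  [12] u=3 | in 2 | out 1 | prev ⊥ | push {}
  [13] u=6 | in ⊤ | out ⊤ | ==
  [14] u=7 | in ⊤ | out ⊤ | prev 3 | push {}

Converged values:
  [0] 2
  [1] 1
  [2] 1
  [3] 1
  [4] 2
  [5] ⊤
  [6] ⊤
  [7] ⊤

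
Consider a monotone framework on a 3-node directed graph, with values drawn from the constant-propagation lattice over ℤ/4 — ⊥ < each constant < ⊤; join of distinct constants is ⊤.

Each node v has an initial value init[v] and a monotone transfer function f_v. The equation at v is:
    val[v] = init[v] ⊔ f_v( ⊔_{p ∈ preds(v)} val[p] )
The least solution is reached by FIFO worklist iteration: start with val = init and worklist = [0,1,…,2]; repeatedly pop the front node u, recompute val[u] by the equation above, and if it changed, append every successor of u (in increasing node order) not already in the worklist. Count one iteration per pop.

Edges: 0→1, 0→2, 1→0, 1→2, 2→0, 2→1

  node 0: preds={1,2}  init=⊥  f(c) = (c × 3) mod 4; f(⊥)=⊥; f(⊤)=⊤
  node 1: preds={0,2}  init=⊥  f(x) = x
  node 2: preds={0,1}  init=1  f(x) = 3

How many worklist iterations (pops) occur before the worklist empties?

6

Iteration log — 6 steps:
  step 1. node 0  ⊔preds=1  new=3  old=⊥  +wl: 
  step 2. node 1  ⊔preds=⊤  new=⊤  old=⊥  +wl: 0
  step 3. node 2  ⊔preds=⊤  new=⊤  old=1  +wl: 1
  step 4. node 0  ⊔preds=⊤  new=⊤  old=3  +wl: 2
  step 5. node 1  ⊔preds=⊤  new=⊤  stable
  step 6. node 2  ⊔preds=⊤  new=⊤  stable

Least fixpoint reached:
  node 0: ⊤
  node 1: ⊤
  node 2: ⊤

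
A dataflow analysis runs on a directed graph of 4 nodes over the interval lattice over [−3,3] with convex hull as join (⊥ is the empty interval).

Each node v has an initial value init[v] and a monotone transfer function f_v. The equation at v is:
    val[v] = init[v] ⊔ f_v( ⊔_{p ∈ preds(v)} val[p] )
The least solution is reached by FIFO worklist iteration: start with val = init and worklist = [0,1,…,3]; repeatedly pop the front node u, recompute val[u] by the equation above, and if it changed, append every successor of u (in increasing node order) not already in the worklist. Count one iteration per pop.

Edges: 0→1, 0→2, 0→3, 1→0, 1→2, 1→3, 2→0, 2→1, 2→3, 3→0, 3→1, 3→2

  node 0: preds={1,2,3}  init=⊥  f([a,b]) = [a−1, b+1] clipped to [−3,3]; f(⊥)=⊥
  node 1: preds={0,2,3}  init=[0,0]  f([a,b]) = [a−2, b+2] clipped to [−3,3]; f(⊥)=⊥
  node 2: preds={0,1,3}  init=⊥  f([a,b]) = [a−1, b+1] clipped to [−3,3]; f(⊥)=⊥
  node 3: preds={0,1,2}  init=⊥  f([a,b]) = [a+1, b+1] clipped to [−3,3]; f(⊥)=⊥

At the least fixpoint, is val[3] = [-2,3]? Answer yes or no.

yes

Trace (8 dequeues):
  [1] u=0 | in [0,0] | out [-1,1] | prev ⊥ | push {}
  [2] u=1 | in [-1,1] | out [-3,3] | prev [0,0] | push {0}
  [3] u=2 | in [-3,3] | out [-3,3] | prev ⊥ | push {1}
  [4] u=3 | in [-3,3] | out [-2,3] | prev ⊥ | push {2}
  [5] u=0 | in [-3,3] | out [-3,3] | prev [-1,1] | push {3}
  [6] u=1 | in [-3,3] | out [-3,3] | ==
  [7] u=2 | in [-3,3] | out [-3,3] | ==
  [8] u=3 | in [-3,3] | out [-2,3] | ==

Converged values:
  [0] [-3,3]
  [1] [-3,3]
  [2] [-3,3]
  [3] [-2,3]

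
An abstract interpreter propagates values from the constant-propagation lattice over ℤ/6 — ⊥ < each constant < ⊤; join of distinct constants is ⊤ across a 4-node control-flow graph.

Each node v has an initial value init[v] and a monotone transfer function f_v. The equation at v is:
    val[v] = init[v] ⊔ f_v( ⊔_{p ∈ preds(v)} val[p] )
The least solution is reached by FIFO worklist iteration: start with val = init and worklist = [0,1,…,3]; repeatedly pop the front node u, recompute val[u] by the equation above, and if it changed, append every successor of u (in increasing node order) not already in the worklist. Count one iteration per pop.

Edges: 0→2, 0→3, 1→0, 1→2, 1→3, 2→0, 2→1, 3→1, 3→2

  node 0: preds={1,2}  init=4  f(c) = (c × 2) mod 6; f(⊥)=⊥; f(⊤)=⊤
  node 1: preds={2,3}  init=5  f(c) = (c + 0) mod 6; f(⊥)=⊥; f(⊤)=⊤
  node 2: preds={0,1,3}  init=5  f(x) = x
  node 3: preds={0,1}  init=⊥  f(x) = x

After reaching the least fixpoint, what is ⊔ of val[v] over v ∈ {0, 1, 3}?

⊤

Trace (9 dequeues):
  [1] u=0 | in 5 | out 4 | ==
  [2] u=1 | in 5 | out 5 | ==
  [3] u=2 | in ⊤ | out ⊤ | prev 5 | push {0,1}
  [4] u=3 | in ⊤ | out ⊤ | prev ⊥ | push {2}
  [5] u=0 | in ⊤ | out ⊤ | prev 4 | push {3}
  [6] u=1 | in ⊤ | out ⊤ | prev 5 | push {0}
  [7] u=2 | in ⊤ | out ⊤ | ==
  [8] u=3 | in ⊤ | out ⊤ | ==
  [9] u=0 | in ⊤ | out ⊤ | ==

Converged values:
  [0] ⊤
  [1] ⊤
  [2] ⊤
  [3] ⊤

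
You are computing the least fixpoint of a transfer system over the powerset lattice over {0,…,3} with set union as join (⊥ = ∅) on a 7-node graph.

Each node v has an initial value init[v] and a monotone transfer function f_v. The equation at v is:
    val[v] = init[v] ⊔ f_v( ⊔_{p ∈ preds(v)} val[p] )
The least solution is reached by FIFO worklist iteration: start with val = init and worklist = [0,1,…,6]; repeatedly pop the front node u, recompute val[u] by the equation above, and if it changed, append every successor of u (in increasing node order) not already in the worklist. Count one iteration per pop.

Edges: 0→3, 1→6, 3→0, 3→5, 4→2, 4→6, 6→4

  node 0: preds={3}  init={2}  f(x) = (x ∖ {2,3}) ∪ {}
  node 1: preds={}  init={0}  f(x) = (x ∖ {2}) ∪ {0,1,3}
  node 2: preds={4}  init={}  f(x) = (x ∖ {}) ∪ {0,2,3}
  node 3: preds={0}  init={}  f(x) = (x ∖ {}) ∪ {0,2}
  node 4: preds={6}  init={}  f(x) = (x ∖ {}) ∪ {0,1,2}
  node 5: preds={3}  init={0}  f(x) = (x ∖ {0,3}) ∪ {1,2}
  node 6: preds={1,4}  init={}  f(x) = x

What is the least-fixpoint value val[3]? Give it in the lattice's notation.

Iteration log — 13 steps:
  step 1. node 0  ⊔preds={}  new={2}  stable
  step 2. node 1  ⊔preds={}  new={0,1,3}  old={0}  +wl: 
  step 3. node 2  ⊔preds={}  new={0,2,3}  old={}  +wl: 
  step 4. node 3  ⊔preds={2}  new={0,2}  old={}  +wl: 0
  step 5. node 4  ⊔preds={}  new={0,1,2}  old={}  +wl: 2
  step 6. node 5  ⊔preds={0,2}  new={0,1,2}  old={0}  +wl: 
  step 7. node 6  ⊔preds={0,1,2,3}  new={0,1,2,3}  old={}  +wl: 4
  step 8. node 0  ⊔preds={0,2}  new={0,2}  old={2}  +wl: 3
  step 9. node 2  ⊔preds={0,1,2}  new={0,1,2,3}  old={0,2,3}  +wl: 
  step 10. node 4  ⊔preds={0,1,2,3}  new={0,1,2,3}  old={0,1,2}  +wl: 2,6
  step 11. node 3  ⊔preds={0,2}  new={0,2}  stable
  step 12. node 2  ⊔preds={0,1,2,3}  new={0,1,2,3}  stable
  step 13. node 6  ⊔preds={0,1,2,3}  new={0,1,2,3}  stable

Least fixpoint reached:
  node 0: {0,2}
  node 1: {0,1,3}
  node 2: {0,1,2,3}
  node 3: {0,2}
  node 4: {0,1,2,3}
  node 5: {0,1,2}
  node 6: {0,1,2,3}

{0,2}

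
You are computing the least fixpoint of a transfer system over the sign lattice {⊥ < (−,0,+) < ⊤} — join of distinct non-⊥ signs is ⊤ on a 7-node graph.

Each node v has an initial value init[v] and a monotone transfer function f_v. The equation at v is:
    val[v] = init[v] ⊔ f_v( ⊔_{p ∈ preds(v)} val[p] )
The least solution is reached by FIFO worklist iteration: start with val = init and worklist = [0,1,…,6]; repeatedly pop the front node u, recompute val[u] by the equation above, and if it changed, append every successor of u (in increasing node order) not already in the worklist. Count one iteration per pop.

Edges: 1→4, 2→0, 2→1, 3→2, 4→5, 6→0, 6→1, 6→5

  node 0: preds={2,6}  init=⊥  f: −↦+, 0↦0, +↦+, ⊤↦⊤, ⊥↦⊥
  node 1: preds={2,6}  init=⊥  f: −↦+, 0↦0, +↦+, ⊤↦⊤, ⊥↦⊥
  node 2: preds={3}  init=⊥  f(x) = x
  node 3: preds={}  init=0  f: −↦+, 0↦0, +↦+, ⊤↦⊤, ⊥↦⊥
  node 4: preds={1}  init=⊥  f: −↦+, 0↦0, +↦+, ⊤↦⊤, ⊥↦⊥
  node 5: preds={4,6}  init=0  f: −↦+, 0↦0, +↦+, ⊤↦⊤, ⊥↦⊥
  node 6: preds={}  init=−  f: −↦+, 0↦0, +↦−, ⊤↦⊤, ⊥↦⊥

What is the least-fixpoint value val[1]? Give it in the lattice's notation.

Iteration log — 11 steps:
  step 1. node 0  ⊔preds=−  new=+  old=⊥  +wl: 
  step 2. node 1  ⊔preds=−  new=+  old=⊥  +wl: 
  step 3. node 2  ⊔preds=0  new=0  old=⊥  +wl: 0,1
  step 4. node 3  ⊔preds=⊥  new=0  stable
  step 5. node 4  ⊔preds=+  new=+  old=⊥  +wl: 
  step 6. node 5  ⊔preds=⊤  new=⊤  old=0  +wl: 
  step 7. node 6  ⊔preds=⊥  new=−  stable
  step 8. node 0  ⊔preds=⊤  new=⊤  old=+  +wl: 
  step 9. node 1  ⊔preds=⊤  new=⊤  old=+  +wl: 4
  step 10. node 4  ⊔preds=⊤  new=⊤  old=+  +wl: 5
  step 11. node 5  ⊔preds=⊤  new=⊤  stable

Least fixpoint reached:
  node 0: ⊤
  node 1: ⊤
  node 2: 0
  node 3: 0
  node 4: ⊤
  node 5: ⊤
  node 6: −

⊤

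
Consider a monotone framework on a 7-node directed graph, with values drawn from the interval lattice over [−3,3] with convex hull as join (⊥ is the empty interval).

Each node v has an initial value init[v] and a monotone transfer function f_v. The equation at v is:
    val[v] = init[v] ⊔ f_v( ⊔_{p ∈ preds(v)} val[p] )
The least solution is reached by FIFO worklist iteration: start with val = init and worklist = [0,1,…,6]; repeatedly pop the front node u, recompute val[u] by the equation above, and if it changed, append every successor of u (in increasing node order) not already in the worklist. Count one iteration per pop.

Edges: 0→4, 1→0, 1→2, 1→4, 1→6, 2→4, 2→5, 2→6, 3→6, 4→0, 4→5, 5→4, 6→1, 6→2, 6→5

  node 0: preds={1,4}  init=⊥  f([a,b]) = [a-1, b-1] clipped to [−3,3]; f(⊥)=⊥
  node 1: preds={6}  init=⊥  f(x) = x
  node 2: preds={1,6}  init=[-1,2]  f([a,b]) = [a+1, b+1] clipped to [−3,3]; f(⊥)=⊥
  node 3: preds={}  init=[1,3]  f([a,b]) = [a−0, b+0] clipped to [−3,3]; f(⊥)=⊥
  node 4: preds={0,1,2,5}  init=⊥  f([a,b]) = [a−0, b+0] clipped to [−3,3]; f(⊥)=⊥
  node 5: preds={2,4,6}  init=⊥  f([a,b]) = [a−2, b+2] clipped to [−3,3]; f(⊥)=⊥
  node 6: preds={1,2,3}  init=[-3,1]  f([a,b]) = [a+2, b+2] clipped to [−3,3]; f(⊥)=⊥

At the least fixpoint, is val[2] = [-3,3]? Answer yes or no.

Iteration log — 15 steps:
  step 1. node 0  ⊔preds=⊥  new=⊥  stable
  step 2. node 1  ⊔preds=[-3,1]  new=[-3,1]  old=⊥  +wl: 0
  step 3. node 2  ⊔preds=[-3,1]  new=[-2,2]  old=[-1,2]  +wl: 
  step 4. node 3  ⊔preds=⊥  new=[1,3]  stable
  step 5. node 4  ⊔preds=[-3,2]  new=[-3,2]  old=⊥  +wl: 
  step 6. node 5  ⊔preds=[-3,2]  new=[-3,3]  old=⊥  +wl: 4
  step 7. node 6  ⊔preds=[-3,3]  new=[-3,3]  old=[-3,1]  +wl: 1,2,5
  step 8. node 0  ⊔preds=[-3,2]  new=[-3,1]  old=⊥  +wl: 
  step 9. node 4  ⊔preds=[-3,3]  new=[-3,3]  old=[-3,2]  +wl: 0
  step 10. node 1  ⊔preds=[-3,3]  new=[-3,3]  old=[-3,1]  +wl: 4,6
  step 11. node 2  ⊔preds=[-3,3]  new=[-2,3]  old=[-2,2]  +wl: 
  step 12. node 5  ⊔preds=[-3,3]  new=[-3,3]  stable
  step 13. node 0  ⊔preds=[-3,3]  new=[-3,2]  old=[-3,1]  +wl: 
  step 14. node 4  ⊔preds=[-3,3]  new=[-3,3]  stable
  step 15. node 6  ⊔preds=[-3,3]  new=[-3,3]  stable

Least fixpoint reached:
  node 0: [-3,2]
  node 1: [-3,3]
  node 2: [-2,3]
  node 3: [1,3]
  node 4: [-3,3]
  node 5: [-3,3]
  node 6: [-3,3]

no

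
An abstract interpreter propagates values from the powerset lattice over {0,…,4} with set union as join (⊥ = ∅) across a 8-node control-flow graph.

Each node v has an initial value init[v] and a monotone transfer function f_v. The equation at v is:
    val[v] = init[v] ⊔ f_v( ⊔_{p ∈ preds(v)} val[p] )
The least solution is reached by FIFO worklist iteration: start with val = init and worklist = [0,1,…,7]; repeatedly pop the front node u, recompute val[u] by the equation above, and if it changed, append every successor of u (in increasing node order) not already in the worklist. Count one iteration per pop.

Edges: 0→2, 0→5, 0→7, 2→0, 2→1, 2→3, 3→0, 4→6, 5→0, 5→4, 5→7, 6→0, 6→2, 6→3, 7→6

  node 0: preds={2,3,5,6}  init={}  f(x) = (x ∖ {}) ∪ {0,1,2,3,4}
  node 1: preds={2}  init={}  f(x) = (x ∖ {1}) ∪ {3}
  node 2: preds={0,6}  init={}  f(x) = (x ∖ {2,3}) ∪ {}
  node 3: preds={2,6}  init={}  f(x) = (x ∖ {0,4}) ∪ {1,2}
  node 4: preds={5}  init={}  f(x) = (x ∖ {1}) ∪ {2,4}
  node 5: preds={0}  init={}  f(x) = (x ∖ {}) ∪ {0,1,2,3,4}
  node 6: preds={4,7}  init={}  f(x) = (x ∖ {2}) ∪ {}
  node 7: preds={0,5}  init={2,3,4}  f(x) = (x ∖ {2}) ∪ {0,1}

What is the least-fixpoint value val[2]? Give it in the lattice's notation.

{0,1,4}

Trace (17 dequeues):
  [1] u=0 | in {} | out {0,1,2,3,4} | prev {} | push {}
  [2] u=1 | in {} | out {3} | prev {} | push {}
  [3] u=2 | in {0,1,2,3,4} | out {0,1,4} | prev {} | push {0,1}
  [4] u=3 | in {0,1,4} | out {1,2} | prev {} | push {}
  [5] u=4 | in {} | out {2,4} | prev {} | push {}
  [6] u=5 | in {0,1,2,3,4} | out {0,1,2,3,4} | prev {} | push {4}
  [7] u=6 | in {2,3,4} | out {3,4} | prev {} | push {2,3}
  [8] u=7 | in {0,1,2,3,4} | out {0,1,2,3,4} | prev {2,3,4} | push {6}
  [9] u=0 | in {0,1,2,3,4} | out {0,1,2,3,4} | ==
  [10] u=1 | in {0,1,4} | out {0,3,4} | prev {3} | push {}
  [11] u=4 | in {0,1,2,3,4} | out {0,2,3,4} | prev {2,4} | push {}
  [12] u=2 | in {0,1,2,3,4} | out {0,1,4} | ==
  [13] u=3 | in {0,1,3,4} | out {1,2,3} | prev {1,2} | push {0}
  [14] u=6 | in {0,1,2,3,4} | out {0,1,3,4} | prev {3,4} | push {2,3}
  [15] u=0 | in {0,1,2,3,4} | out {0,1,2,3,4} | ==
  [16] u=2 | in {0,1,2,3,4} | out {0,1,4} | ==
  [17] u=3 | in {0,1,3,4} | out {1,2,3} | ==

Converged values:
  [0] {0,1,2,3,4}
  [1] {0,3,4}
  [2] {0,1,4}
  [3] {1,2,3}
  [4] {0,2,3,4}
  [5] {0,1,2,3,4}
  [6] {0,1,3,4}
  [7] {0,1,2,3,4}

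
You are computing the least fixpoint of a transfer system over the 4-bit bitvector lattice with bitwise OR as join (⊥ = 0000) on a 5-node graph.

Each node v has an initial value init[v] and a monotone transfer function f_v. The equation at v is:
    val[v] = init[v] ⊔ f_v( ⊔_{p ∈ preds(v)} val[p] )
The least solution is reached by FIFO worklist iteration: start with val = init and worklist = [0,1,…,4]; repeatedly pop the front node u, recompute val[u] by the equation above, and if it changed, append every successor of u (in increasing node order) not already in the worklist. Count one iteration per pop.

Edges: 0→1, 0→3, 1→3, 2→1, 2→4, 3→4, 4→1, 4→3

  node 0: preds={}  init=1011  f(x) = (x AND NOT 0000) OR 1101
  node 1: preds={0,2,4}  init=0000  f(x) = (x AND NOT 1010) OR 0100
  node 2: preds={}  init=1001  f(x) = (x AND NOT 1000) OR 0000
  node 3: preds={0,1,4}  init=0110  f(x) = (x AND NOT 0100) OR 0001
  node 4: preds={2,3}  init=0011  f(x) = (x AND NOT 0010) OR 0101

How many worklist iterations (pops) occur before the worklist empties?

Trace (7 dequeues):
  [1] u=0 | in 0000 | out 1111 | prev 1011 | push {}
  [2] u=1 | in 1111 | out 0101 | prev 0000 | push {}
  [3] u=2 | in 0000 | out 1001 | ==
  [4] u=3 | in 1111 | out 1111 | prev 0110 | push {}
  [5] u=4 | in 1111 | out 1111 | prev 0011 | push {1,3}
  [6] u=1 | in 1111 | out 0101 | ==
  [7] u=3 | in 1111 | out 1111 | ==

Converged values:
  [0] 1111
  [1] 0101
  [2] 1001
  [3] 1111
  [4] 1111

7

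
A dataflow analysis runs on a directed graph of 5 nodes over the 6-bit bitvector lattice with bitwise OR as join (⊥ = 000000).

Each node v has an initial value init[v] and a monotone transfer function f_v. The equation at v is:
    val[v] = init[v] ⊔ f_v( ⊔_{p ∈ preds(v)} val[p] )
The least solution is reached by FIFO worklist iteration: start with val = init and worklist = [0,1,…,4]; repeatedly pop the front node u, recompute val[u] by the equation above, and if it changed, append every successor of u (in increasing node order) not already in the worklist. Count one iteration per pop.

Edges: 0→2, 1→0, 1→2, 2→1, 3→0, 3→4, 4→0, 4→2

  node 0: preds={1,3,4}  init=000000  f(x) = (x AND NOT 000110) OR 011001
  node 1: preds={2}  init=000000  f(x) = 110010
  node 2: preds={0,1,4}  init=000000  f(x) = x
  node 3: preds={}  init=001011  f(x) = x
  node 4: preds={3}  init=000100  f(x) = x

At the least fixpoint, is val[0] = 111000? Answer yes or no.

no

Trace (8 dequeues):
  [1] u=0 | in 001111 | out 011001 | prev 000000 | push {}
  [2] u=1 | in 000000 | out 110010 | prev 000000 | push {0}
  [3] u=2 | in 111111 | out 111111 | prev 000000 | push {1}
  [4] u=3 | in 000000 | out 001011 | ==
  [5] u=4 | in 001011 | out 001111 | prev 000100 | push {2}
  [6] u=0 | in 111111 | out 111001 | prev 011001 | push {}
  [7] u=1 | in 111111 | out 110010 | ==
  [8] u=2 | in 111111 | out 111111 | ==

Converged values:
  [0] 111001
  [1] 110010
  [2] 111111
  [3] 001011
  [4] 001111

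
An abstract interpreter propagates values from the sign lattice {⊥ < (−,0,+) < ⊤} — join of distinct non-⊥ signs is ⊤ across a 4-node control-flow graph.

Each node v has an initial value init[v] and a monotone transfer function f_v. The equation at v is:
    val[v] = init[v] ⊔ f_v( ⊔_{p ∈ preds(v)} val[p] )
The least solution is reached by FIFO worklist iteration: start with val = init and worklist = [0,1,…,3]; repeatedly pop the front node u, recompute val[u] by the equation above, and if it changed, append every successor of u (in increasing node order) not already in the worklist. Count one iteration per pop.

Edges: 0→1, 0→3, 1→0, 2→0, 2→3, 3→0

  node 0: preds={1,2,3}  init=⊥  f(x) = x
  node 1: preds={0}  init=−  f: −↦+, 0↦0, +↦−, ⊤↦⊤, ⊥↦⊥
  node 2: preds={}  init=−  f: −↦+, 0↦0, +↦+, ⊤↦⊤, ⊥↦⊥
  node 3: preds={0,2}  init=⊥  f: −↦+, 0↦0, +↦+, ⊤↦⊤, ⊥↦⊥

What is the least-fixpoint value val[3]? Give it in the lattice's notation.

⊤

Trace (8 dequeues):
  [1] u=0 | in − | out − | prev ⊥ | push {}
  [2] u=1 | in − | out ⊤ | prev − | push {0}
  [3] u=2 | in ⊥ | out − | ==
  [4] u=3 | in − | out + | prev ⊥ | push {}
  [5] u=0 | in ⊤ | out ⊤ | prev − | push {1,3}
  [6] u=1 | in ⊤ | out ⊤ | ==
  [7] u=3 | in ⊤ | out ⊤ | prev + | push {0}
  [8] u=0 | in ⊤ | out ⊤ | ==

Converged values:
  [0] ⊤
  [1] ⊤
  [2] −
  [3] ⊤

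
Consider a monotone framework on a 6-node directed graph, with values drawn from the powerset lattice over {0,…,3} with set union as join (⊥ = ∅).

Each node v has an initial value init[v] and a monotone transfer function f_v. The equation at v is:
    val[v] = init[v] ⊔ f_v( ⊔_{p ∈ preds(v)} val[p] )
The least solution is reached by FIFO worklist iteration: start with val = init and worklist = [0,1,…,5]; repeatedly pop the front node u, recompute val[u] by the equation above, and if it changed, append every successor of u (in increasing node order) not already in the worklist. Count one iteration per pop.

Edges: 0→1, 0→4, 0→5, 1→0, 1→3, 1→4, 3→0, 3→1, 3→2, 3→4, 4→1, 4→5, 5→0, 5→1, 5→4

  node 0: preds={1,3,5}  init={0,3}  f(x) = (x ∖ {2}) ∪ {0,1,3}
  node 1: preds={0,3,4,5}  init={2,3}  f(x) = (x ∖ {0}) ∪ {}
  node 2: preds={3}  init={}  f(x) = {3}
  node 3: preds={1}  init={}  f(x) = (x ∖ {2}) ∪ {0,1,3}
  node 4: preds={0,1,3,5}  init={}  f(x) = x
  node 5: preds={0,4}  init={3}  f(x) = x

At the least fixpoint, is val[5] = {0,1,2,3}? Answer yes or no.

Trace (10 dequeues):
  [1] u=0 | in {2,3} | out {0,1,3} | prev {0,3} | push {}
  [2] u=1 | in {0,1,3} | out {1,2,3} | prev {2,3} | push {0}
  [3] u=2 | in {} | out {3} | prev {} | push {}
  [4] u=3 | in {1,2,3} | out {0,1,3} | prev {} | push {1,2}
  [5] u=4 | in {0,1,2,3} | out {0,1,2,3} | prev {} | push {}
  [6] u=5 | in {0,1,2,3} | out {0,1,2,3} | prev {3} | push {4}
  [7] u=0 | in {0,1,2,3} | out {0,1,3} | ==
  [8] u=1 | in {0,1,2,3} | out {1,2,3} | ==
  [9] u=2 | in {0,1,3} | out {3} | ==
  [10] u=4 | in {0,1,2,3} | out {0,1,2,3} | ==

Converged values:
  [0] {0,1,3}
  [1] {1,2,3}
  [2] {3}
  [3] {0,1,3}
  [4] {0,1,2,3}
  [5] {0,1,2,3}

yes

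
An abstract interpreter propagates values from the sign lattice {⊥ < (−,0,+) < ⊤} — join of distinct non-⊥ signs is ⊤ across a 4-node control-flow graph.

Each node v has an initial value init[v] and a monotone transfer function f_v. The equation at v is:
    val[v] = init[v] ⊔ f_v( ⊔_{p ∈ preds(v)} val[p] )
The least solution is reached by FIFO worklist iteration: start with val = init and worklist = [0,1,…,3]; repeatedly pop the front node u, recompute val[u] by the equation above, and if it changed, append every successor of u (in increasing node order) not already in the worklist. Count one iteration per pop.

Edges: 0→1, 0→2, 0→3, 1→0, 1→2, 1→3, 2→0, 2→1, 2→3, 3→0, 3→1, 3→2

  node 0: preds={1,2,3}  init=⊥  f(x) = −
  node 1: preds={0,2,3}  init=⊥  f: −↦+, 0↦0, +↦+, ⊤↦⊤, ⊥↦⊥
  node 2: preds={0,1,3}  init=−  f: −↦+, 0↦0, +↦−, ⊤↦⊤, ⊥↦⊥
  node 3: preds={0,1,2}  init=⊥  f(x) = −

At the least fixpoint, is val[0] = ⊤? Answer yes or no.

no

Worklist (9 pops):
  #1 pop 0: in=− → − (was ⊥); enqueue []
  #2 pop 1: in=− → + (was ⊥); enqueue [0]
  #3 pop 2: in=⊤ → ⊤ (was −); enqueue [1]
  #4 pop 3: in=⊤ → − (was ⊥); enqueue [2]
  #5 pop 0: in=⊤ → − (no change)
  #6 pop 1: in=⊤ → ⊤ (was +); enqueue [0,3]
  #7 pop 2: in=⊤ → ⊤ (no change)
  #8 pop 0: in=⊤ → − (no change)
  #9 pop 3: in=⊤ → − (no change)

Fixpoint:
  val[0] = −
  val[1] = ⊤
  val[2] = ⊤
  val[3] = −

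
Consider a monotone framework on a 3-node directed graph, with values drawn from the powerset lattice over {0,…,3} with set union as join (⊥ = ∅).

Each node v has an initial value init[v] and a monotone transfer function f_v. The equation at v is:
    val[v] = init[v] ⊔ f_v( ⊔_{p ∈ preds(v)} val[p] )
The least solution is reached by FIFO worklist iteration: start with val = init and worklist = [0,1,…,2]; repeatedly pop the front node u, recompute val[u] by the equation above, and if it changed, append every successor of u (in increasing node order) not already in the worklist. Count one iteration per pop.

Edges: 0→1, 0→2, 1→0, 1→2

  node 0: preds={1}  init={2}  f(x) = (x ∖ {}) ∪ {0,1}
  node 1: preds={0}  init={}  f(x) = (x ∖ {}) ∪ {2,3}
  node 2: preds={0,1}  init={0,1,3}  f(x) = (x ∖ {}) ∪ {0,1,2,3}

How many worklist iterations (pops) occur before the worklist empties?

Worklist (6 pops):
  #1 pop 0: in={} → {0,1,2} (was {2}); enqueue []
  #2 pop 1: in={0,1,2} → {0,1,2,3} (was {}); enqueue [0]
  #3 pop 2: in={0,1,2,3} → {0,1,2,3} (was {0,1,3}); enqueue []
  #4 pop 0: in={0,1,2,3} → {0,1,2,3} (was {0,1,2}); enqueue [1,2]
  #5 pop 1: in={0,1,2,3} → {0,1,2,3} (no change)
  #6 pop 2: in={0,1,2,3} → {0,1,2,3} (no change)

Fixpoint:
  val[0] = {0,1,2,3}
  val[1] = {0,1,2,3}
  val[2] = {0,1,2,3}

6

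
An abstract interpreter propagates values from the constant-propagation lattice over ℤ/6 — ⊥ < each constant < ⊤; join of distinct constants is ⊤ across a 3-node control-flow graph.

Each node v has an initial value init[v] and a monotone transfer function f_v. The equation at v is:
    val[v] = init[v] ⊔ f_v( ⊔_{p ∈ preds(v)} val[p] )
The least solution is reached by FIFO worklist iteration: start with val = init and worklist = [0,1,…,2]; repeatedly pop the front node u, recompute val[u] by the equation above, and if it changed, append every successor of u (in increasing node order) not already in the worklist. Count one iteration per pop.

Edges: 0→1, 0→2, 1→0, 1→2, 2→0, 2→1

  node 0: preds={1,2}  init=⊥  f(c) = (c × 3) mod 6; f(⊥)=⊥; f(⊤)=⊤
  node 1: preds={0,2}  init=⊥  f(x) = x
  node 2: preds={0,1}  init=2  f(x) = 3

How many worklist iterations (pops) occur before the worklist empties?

Worklist (6 pops):
  #1 pop 0: in=2 → 0 (was ⊥); enqueue []
  #2 pop 1: in=⊤ → ⊤ (was ⊥); enqueue [0]
  #3 pop 2: in=⊤ → ⊤ (was 2); enqueue [1]
  #4 pop 0: in=⊤ → ⊤ (was 0); enqueue [2]
  #5 pop 1: in=⊤ → ⊤ (no change)
  #6 pop 2: in=⊤ → ⊤ (no change)

Fixpoint:
  val[0] = ⊤
  val[1] = ⊤
  val[2] = ⊤

6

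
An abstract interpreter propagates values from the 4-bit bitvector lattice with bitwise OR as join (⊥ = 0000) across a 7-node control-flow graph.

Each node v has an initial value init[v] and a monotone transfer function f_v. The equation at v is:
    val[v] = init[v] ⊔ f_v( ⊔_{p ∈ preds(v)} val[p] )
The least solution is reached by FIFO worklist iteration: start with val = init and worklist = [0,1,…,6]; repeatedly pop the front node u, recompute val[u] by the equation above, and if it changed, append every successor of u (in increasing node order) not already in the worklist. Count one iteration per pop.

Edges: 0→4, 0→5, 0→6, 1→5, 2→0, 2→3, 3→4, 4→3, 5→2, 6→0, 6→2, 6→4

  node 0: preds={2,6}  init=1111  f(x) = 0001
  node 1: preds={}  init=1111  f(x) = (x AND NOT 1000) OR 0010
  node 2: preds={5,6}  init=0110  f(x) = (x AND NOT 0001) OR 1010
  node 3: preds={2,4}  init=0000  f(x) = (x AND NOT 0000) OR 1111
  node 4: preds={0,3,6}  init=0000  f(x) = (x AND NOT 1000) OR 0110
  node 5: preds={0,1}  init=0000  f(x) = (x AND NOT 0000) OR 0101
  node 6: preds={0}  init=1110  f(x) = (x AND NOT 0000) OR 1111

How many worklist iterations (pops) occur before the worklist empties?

Worklist (11 pops):
  #1 pop 0: in=1110 → 1111 (no change)
  #2 pop 1: in=0000 → 1111 (no change)
  #3 pop 2: in=1110 → 1110 (was 0110); enqueue [0]
  #4 pop 3: in=1110 → 1111 (was 0000); enqueue []
  #5 pop 4: in=1111 → 0111 (was 0000); enqueue [3]
  #6 pop 5: in=1111 → 1111 (was 0000); enqueue [2]
  #7 pop 6: in=1111 → 1111 (was 1110); enqueue [4]
  #8 pop 0: in=1111 → 1111 (no change)
  #9 pop 3: in=1111 → 1111 (no change)
  #10 pop 2: in=1111 → 1110 (no change)
  #11 pop 4: in=1111 → 0111 (no change)

Fixpoint:
  val[0] = 1111
  val[1] = 1111
  val[2] = 1110
  val[3] = 1111
  val[4] = 0111
  val[5] = 1111
  val[6] = 1111

11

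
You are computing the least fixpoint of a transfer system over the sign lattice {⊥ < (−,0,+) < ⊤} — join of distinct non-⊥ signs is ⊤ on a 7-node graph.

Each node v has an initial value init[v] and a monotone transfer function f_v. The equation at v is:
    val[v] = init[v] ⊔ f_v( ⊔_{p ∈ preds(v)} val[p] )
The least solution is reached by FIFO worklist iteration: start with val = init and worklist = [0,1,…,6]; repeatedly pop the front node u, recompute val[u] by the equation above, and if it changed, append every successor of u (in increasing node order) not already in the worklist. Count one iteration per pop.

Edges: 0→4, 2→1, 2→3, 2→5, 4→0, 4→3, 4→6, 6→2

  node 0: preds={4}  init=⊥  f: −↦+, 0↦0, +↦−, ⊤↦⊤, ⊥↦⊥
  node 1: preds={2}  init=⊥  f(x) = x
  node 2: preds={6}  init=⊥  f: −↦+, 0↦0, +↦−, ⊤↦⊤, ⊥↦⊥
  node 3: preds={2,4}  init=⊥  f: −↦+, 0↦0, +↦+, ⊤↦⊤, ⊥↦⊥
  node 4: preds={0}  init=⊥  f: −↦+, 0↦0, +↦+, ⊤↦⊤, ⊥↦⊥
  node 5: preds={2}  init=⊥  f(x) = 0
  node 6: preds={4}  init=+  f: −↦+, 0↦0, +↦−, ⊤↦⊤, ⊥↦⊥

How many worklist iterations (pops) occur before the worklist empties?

8

Iteration log — 8 steps:
  step 1. node 0  ⊔preds=⊥  new=⊥  stable
  step 2. node 1  ⊔preds=⊥  new=⊥  stable
  step 3. node 2  ⊔preds=+  new=−  old=⊥  +wl: 1
  step 4. node 3  ⊔preds=−  new=+  old=⊥  +wl: 
  step 5. node 4  ⊔preds=⊥  new=⊥  stable
  step 6. node 5  ⊔preds=−  new=0  old=⊥  +wl: 
  step 7. node 6  ⊔preds=⊥  new=+  stable
  step 8. node 1  ⊔preds=−  new=−  old=⊥  +wl: 

Least fixpoint reached:
  node 0: ⊥
  node 1: −
  node 2: −
  node 3: +
  node 4: ⊥
  node 5: 0
  node 6: +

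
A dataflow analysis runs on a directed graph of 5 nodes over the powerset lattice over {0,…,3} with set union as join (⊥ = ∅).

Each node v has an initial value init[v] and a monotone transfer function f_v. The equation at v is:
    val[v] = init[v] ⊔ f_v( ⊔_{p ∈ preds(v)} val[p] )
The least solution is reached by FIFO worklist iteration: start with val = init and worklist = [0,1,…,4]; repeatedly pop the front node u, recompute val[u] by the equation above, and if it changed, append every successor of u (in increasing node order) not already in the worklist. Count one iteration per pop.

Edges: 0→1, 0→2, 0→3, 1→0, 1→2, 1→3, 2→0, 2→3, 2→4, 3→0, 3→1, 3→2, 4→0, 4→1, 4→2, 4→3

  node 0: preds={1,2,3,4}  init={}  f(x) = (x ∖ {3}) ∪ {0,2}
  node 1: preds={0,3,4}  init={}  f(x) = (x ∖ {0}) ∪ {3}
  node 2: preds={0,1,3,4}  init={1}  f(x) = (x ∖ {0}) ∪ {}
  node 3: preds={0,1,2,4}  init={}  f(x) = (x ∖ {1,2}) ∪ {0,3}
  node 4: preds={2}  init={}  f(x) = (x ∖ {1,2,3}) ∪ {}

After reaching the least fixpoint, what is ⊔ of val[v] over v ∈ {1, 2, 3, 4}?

{0,1,2,3}

Worklist (8 pops):
  #1 pop 0: in={1} → {0,1,2} (was {}); enqueue []
  #2 pop 1: in={0,1,2} → {1,2,3} (was {}); enqueue [0]
  #3 pop 2: in={0,1,2,3} → {1,2,3} (was {1}); enqueue []
  #4 pop 3: in={0,1,2,3} → {0,3} (was {}); enqueue [1,2]
  #5 pop 4: in={1,2,3} → {} (no change)
  #6 pop 0: in={0,1,2,3} → {0,1,2} (no change)
  #7 pop 1: in={0,1,2,3} → {1,2,3} (no change)
  #8 pop 2: in={0,1,2,3} → {1,2,3} (no change)

Fixpoint:
  val[0] = {0,1,2}
  val[1] = {1,2,3}
  val[2] = {1,2,3}
  val[3] = {0,3}
  val[4] = {}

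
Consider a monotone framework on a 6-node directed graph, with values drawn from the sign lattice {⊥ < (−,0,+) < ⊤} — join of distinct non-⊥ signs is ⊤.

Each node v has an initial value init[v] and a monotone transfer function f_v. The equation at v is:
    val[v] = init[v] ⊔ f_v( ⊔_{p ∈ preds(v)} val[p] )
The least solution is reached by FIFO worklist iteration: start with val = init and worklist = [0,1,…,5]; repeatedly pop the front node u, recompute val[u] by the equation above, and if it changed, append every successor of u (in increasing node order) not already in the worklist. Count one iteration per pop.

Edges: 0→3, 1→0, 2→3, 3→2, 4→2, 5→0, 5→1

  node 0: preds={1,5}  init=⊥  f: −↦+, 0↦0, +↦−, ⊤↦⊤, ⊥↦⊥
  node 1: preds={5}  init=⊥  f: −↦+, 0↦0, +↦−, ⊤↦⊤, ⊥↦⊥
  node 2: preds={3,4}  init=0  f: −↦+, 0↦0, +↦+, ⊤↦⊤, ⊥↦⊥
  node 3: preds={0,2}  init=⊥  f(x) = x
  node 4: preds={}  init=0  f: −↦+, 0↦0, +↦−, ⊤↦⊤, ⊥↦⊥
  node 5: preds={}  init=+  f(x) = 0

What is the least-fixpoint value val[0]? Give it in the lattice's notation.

⊤

Worklist (11 pops):
  #1 pop 0: in=+ → − (was ⊥); enqueue []
  #2 pop 1: in=+ → − (was ⊥); enqueue [0]
  #3 pop 2: in=0 → 0 (no change)
  #4 pop 3: in=⊤ → ⊤ (was ⊥); enqueue [2]
  #5 pop 4: in=⊥ → 0 (no change)
  #6 pop 5: in=⊥ → ⊤ (was +); enqueue [1]
  #7 pop 0: in=⊤ → ⊤ (was −); enqueue [3]
  #8 pop 2: in=⊤ → ⊤ (was 0); enqueue []
  #9 pop 1: in=⊤ → ⊤ (was −); enqueue [0]
  #10 pop 3: in=⊤ → ⊤ (no change)
  #11 pop 0: in=⊤ → ⊤ (no change)

Fixpoint:
  val[0] = ⊤
  val[1] = ⊤
  val[2] = ⊤
  val[3] = ⊤
  val[4] = 0
  val[5] = ⊤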